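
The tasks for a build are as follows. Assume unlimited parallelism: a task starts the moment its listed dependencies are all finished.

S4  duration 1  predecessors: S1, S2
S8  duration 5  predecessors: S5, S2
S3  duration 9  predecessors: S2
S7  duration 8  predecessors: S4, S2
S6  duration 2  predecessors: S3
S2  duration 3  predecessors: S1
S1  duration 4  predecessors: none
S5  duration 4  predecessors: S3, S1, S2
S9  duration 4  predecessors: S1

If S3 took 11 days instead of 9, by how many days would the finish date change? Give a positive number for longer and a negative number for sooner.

2

Critical path before the change: S1→S2→S3→S5→S8 = 4+3+9+4+5 = 25 giving 25 days.
Since S3 is critical, the +2 change carries straight to that chain (now 27 days).
That remains the longest chain; total 27 days.
Change in finish: 27 − 25 = +2 days.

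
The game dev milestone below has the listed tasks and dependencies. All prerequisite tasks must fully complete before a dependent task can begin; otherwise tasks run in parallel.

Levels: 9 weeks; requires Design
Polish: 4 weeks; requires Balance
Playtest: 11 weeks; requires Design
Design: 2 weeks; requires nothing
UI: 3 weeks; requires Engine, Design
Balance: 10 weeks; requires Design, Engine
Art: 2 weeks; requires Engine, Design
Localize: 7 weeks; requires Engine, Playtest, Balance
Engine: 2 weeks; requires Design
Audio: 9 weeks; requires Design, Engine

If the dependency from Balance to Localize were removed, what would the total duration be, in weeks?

20

With the dependency in place, Design→Engine→Balance→Localize = 2+2+10+7 = 21 sets the finish at 21 weeks.
Without Balance→Localize, Localize's earliest start moves from 14 to 13.
New critical path: Design→Playtest→Localize = 2+11+7 = 20 ⇒ 20 weeks.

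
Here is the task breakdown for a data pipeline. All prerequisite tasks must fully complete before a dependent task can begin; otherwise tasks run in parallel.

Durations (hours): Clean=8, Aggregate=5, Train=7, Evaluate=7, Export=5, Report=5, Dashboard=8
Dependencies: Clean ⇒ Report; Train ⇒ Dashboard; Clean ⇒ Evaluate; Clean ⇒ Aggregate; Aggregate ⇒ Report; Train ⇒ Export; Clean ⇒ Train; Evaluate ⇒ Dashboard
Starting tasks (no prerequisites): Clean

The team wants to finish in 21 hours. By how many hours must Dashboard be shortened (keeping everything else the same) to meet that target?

2

Current finish: 23 hours; target: 21.
Dashboard is on every critical path, so each hour cut from Dashboard cuts the finish by one (this holds down to a finish of 20).
Need 23 − 21 = 2 hours off Dashboard → Dashboard becomes 6 hours, finish becomes 21.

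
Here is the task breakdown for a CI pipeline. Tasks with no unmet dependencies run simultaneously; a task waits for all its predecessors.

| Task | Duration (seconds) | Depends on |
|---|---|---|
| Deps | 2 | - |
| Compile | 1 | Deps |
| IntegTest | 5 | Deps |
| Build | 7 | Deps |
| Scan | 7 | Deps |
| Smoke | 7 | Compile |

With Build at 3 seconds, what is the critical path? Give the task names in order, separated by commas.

Actual critical path: Deps→Compile→Smoke = 2+1+7 = 10 ⇒ 10 seconds.
Build has 1 second of float (longest path through it is 9).
No other chain overtakes it, so the finish is 10 seconds.

Deps, Compile, Smoke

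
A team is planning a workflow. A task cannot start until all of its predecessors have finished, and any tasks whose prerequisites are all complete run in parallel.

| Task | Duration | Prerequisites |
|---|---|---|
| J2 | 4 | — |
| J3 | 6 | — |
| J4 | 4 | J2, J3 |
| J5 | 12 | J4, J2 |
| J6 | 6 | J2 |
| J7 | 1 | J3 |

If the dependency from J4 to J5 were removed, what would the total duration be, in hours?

Original critical path: J3→J4→J5 = 6+4+12 = 22 ⇒ 22 hours.
Without J4→J5, J5's earliest start moves from 10 to 4.
After: J2→J5 = 4+12 = 16 → 16 hours.

16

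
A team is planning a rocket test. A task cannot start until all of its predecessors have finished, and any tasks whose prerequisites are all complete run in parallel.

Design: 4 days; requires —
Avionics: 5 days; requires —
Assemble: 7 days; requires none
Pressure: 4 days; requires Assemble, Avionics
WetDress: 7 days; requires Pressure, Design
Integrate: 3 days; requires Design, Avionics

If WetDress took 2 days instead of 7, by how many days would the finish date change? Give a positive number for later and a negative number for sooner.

-5

Actual critical path: Assemble→Pressure→WetDress = 7+4+7 = 18 ⇒ 18 days.
WetDress is on the critical path; changing it to 2 makes that path 13 days.
That remains the longest chain; total 13 days.
Change in finish: 13 − 18 = -5 days.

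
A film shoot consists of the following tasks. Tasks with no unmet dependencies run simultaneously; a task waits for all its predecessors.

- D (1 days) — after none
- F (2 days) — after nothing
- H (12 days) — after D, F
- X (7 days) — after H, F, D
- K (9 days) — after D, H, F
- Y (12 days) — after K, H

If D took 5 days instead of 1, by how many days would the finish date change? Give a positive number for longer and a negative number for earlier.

3

Actual critical path: F→H→K→Y = 2+12+9+12 = 35 ⇒ 35 days.
D has 1 day of float (longest path through it is 34).
Now D→H→K→Y = 5+12+9+12 = 38 is longest, so the finish becomes 38 days.
Change in finish: 38 − 35 = +3 days.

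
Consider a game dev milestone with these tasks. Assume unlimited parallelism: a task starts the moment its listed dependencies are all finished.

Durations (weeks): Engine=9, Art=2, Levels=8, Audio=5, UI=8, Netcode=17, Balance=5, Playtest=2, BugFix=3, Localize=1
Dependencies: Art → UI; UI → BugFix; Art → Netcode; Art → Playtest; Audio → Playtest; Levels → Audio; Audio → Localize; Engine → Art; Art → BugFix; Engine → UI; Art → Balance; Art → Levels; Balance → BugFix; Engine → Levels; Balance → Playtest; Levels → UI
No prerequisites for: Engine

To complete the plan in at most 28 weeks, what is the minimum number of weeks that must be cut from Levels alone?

2

Current finish: 30 weeks; target: 28.
Levels is on every critical path, so each week cut from Levels cuts the finish by one (this holds down to a finish of 28).
Need 30 − 28 = 2 weeks off Levels → Levels becomes 6 weeks, finish becomes 28.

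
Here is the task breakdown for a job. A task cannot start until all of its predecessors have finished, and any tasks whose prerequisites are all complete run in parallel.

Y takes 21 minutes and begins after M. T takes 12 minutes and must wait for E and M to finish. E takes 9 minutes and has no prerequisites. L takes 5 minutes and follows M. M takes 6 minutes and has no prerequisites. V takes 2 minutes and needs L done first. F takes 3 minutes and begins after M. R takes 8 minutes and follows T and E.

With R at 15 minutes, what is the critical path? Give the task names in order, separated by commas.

E, T, R

The binding path is E→T→R = 9+12+8 = 29; finish at 29 minutes.
R is on the critical path; changing it to 15 makes that path 36 minutes.
No other chain overtakes it, so the finish is 36 minutes.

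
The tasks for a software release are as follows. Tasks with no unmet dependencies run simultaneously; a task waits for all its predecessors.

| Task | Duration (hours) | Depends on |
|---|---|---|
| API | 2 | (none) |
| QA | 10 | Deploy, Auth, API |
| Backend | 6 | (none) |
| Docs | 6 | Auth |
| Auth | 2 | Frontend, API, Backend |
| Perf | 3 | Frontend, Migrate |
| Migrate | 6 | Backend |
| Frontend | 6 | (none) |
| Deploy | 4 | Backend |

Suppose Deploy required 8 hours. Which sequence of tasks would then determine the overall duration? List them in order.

Backend, Deploy, QA

The binding path is Backend→Deploy→QA = 6+4+10 = 20; finish at 20 hours.
Deploy lies on that path, so at 8 hours the path becomes 24 hours.
That remains the longest chain; total 24 hours.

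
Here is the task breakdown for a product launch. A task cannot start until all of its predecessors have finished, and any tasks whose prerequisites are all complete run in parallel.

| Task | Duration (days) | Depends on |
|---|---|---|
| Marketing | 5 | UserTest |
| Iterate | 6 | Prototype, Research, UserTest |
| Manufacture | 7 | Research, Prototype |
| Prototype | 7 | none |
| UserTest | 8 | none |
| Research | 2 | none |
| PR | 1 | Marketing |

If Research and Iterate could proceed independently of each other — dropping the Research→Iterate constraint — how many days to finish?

14

Original critical path: Prototype→Manufacture = 7+7 = 14 ⇒ 14 days.
Dropping Research→Iterate doesn't change Iterate's earliest start (8); another predecessor still binds.
The longest chain is now Prototype→Manufacture = 7+7 = 14, so the project takes 14 days.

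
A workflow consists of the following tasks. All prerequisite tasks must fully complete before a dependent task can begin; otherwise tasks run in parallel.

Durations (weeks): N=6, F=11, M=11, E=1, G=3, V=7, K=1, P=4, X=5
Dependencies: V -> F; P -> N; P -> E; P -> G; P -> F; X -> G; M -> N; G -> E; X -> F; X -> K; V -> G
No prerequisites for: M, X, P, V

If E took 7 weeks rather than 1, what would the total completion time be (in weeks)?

As given, the longest chain is V→F = 7+11 = 18, so the finish is 18 weeks.
The longest path through E is only 11 weeks, so E has float 7.
The critical path is still V→F; finish is now 18 weeks.

18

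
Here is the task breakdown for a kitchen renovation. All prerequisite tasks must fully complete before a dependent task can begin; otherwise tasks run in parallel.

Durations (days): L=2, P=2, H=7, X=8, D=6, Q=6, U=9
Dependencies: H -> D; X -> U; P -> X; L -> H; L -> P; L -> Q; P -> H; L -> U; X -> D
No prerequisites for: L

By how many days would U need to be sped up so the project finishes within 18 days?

Current finish: 21 days; target: 18.
U is on every critical path, so each day cut from U cuts the finish by one (this holds down to a finish of 18).
Need 21 − 18 = 3 days off U → U becomes 6 days, finish becomes 18.

3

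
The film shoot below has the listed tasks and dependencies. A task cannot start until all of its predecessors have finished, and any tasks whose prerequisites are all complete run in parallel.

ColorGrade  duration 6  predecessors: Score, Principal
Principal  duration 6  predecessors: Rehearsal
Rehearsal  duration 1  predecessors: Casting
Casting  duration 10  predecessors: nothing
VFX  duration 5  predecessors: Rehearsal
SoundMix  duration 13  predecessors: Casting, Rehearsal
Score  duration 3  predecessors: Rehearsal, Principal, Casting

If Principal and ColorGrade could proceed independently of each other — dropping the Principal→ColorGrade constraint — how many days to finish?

26

With the dependency in place, Casting→Rehearsal→Principal→Score→ColorGrade = 10+1+6+3+6 = 26 sets the finish at 26 days.
Dropping Principal→ColorGrade doesn't change ColorGrade's earliest start (20); another predecessor still binds.
After: Casting→Rehearsal→Principal→Score→ColorGrade = 10+1+6+3+6 = 26 → 26 days.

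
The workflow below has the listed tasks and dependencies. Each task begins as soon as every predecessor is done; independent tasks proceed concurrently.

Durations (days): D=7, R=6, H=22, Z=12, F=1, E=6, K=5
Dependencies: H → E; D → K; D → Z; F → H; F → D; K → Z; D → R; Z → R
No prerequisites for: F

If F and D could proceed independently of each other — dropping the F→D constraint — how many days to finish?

30

Original critical path: F→D→K→Z→R = 1+7+5+12+6 = 31 ⇒ 31 days.
Without F→D, D's earliest start moves from 1 to 0.
The longest chain is now D→K→Z→R = 7+5+12+6 = 30, so the project takes 30 days.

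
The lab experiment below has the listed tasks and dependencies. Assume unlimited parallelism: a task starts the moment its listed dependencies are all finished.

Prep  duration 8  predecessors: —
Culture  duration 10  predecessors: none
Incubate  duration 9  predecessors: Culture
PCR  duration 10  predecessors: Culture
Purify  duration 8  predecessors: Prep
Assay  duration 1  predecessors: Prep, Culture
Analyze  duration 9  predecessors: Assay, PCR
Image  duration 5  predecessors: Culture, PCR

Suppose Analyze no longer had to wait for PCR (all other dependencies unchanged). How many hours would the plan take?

25

With the dependency in place, Culture→PCR→Analyze = 10+10+9 = 29 sets the finish at 29 hours.
Without PCR→Analyze, Analyze's earliest start moves from 20 to 11.
New critical path: Culture→PCR→Image = 10+10+5 = 25 ⇒ 25 hours.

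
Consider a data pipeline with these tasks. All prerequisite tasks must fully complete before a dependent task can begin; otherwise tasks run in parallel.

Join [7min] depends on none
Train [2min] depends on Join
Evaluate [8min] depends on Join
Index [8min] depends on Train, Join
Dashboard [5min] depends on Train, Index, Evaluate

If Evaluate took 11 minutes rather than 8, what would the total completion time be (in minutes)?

Critical path before the change: Join→Train→Index→Dashboard = 7+2+8+5 = 22 giving 22 minutes.
Evaluate is off the critical path — its longest chain is 20 minutes, giving 2 of slack.
The binding chain switches to Join→Evaluate→Dashboard = 7+11+5 = 23; finish 23 minutes.

23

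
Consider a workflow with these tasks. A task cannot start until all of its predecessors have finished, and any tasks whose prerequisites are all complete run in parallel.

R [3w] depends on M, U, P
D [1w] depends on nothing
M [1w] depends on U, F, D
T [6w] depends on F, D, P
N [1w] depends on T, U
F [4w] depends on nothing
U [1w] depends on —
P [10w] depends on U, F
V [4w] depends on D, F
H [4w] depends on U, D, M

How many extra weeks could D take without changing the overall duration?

F→P→T→N = 4+10+6+1 = 21 sets the makespan at 21 weeks.
D finishes as early as 1 and must finish by 14.
So D can slip 14 − 1 = 13 weeks.

13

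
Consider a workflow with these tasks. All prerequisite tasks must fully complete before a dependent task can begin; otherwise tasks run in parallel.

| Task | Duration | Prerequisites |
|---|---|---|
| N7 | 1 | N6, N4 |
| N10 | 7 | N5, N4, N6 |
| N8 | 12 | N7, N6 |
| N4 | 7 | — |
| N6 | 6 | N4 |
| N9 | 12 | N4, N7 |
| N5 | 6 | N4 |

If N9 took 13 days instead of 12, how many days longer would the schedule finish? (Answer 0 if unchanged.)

1

Baseline: N4→N6→N7→N9 = 7+6+1+12 = 26 → 26 days.
N9 is on the critical path; changing it to 13 makes that path 27 days.
No other chain overtakes it, so the finish is 27 days.
Change in finish: 27 − 26 = +1 days.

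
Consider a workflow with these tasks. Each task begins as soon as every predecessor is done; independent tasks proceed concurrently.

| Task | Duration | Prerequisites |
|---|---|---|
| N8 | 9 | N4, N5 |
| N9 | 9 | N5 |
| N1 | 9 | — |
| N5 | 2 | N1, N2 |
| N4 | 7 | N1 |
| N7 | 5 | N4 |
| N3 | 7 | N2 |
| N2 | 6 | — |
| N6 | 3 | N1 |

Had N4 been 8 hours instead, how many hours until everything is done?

Actual critical path: N1→N4→N8 = 9+7+9 = 25 ⇒ 25 hours.
N4 lies on that path, so at 8 hours the path becomes 26 hours.
The critical path is still N1→N4→N8; finish is now 26 hours.

26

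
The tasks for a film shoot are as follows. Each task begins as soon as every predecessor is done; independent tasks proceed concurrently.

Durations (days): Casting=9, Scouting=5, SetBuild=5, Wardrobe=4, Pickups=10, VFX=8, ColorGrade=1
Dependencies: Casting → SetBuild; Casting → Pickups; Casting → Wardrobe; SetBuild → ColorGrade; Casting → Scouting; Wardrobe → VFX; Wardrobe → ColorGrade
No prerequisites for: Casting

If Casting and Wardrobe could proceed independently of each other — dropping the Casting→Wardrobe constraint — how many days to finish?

Original critical path: Casting→Wardrobe→VFX = 9+4+8 = 21 ⇒ 21 days.
Without Casting→Wardrobe, Wardrobe's earliest start moves from 9 to 0.
After: Casting→Pickups = 9+10 = 19 → 19 days.

19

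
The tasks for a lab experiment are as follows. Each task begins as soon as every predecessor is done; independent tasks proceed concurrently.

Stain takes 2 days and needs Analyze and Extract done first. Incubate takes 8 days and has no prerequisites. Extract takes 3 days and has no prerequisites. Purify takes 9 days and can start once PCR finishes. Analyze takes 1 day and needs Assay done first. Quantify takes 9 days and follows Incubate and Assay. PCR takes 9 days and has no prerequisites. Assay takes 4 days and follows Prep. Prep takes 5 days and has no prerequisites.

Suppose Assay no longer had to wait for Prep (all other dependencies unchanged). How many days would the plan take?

18

Before: longest chain Prep→Assay→Quantify = 5+4+9 = 18, finish 18.
Without Prep→Assay, Assay's earliest start moves from 5 to 0.
The longest chain is now PCR→Purify = 9+9 = 18, so the plan takes 18 days.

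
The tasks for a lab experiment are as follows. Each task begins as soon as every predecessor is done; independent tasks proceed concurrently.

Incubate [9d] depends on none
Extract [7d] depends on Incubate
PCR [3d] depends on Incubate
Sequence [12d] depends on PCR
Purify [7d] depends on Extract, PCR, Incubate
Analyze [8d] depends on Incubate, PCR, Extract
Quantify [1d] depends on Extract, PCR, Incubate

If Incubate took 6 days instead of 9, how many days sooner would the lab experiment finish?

As given, the longest chain is Incubate→Extract→Analyze = 9+7+8 = 24, so the finish is 24 days.
Incubate lies on that path, so at 6 days the path becomes 21 days.
No other chain overtakes it, so the finish is 21 days.
Change in finish: 21 − 24 = -3 days.

3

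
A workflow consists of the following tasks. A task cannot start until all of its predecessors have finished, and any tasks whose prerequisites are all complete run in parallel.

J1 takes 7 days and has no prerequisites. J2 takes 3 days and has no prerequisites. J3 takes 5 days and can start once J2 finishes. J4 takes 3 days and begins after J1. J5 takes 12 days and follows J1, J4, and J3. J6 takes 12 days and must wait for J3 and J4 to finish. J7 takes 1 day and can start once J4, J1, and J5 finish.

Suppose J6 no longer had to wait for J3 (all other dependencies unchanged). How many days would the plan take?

23

Before: longest chain J1→J4→J5→J7 = 7+3+12+1 = 23, finish 23.
Dropping J3→J6 doesn't change J6's earliest start (10); another predecessor still binds.
New critical path: J1→J4→J5→J7 = 7+3+12+1 = 23 ⇒ 23 days.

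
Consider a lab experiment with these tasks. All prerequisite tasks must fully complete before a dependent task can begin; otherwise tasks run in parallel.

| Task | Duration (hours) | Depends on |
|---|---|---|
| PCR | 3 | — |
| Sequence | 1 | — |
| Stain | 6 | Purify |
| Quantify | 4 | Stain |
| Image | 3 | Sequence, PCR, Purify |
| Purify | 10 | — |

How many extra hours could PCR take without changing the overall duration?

14

Critical path: Purify→Stain→Quantify = 10+6+4 = 20, so the finish is 20 hours.
PCR finishes as early as 3 and must finish by 17.
So PCR can slip 17 − 3 = 14 hours.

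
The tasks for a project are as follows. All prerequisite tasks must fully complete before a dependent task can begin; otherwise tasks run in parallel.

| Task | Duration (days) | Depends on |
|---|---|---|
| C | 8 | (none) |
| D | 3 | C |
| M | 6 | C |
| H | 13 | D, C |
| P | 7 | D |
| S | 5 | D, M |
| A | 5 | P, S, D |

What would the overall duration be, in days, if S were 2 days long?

24

As given, the longest chain is C→M→S→A = 8+6+5+5 = 24, so the finish is 24 days.
S lies on that path, so at 2 days the path becomes 21 days.
The binding chain switches to C→D→H = 8+3+13 = 24; finish 24 days.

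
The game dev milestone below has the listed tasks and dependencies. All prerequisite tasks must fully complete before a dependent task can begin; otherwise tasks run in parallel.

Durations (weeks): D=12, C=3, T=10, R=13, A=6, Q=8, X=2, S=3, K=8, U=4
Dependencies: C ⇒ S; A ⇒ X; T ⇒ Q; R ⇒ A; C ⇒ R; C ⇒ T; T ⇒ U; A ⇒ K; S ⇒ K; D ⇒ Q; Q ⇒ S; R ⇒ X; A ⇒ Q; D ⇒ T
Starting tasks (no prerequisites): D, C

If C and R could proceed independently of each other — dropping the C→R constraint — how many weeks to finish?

Original critical path: D→T→Q→S→K = 12+10+8+3+8 = 41 ⇒ 41 weeks.
Without C→R, R's earliest start moves from 3 to 0.
The longest chain is now D→T→Q→S→K = 12+10+8+3+8 = 41, so the project takes 41 weeks.

41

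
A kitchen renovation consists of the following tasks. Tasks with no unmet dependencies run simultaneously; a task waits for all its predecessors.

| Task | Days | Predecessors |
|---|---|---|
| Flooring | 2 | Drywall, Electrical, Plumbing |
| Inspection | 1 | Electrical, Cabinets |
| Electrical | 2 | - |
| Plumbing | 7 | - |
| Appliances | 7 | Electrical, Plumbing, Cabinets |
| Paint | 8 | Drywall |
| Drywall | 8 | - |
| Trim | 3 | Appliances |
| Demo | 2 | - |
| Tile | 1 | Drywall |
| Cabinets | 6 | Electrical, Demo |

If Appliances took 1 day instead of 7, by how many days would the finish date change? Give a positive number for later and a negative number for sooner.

The binding path is Demo→Cabinets→Appliances→Trim = 2+6+7+3 = 18; finish at 18 days.
Appliances lies on that path, so at 1 day the path becomes 12 days.
The binding chain switches to Drywall→Paint = 8+8 = 16; finish 16 days.
Change in finish: 16 − 18 = -2 days.

-2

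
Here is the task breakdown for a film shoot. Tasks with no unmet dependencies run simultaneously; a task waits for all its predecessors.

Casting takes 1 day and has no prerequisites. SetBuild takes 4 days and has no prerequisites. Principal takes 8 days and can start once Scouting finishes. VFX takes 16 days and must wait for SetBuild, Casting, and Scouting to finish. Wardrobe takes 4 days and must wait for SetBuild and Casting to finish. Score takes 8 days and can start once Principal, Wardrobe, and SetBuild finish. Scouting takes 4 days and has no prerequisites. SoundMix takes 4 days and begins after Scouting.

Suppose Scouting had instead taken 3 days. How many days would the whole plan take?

20

Critical path before the change: Scouting→Principal→Score = 4+8+8 = 20 giving 20 days.
Scouting is on the critical path; changing it to 3 makes that path 19 days.
The binding chain switches to SetBuild→VFX = 4+16 = 20; finish 20 days.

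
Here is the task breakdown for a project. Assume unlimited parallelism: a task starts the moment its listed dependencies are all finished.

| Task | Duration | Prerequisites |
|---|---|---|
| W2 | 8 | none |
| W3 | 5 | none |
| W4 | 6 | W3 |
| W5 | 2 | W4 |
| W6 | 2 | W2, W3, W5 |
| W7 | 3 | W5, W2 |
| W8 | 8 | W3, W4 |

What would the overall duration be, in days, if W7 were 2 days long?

19

As given, the longest chain is W3→W4→W8 = 5+6+8 = 19, so the finish is 19 days.
W7 is off the critical path — its longest chain is 16 days, giving 3 of slack.
No other chain overtakes it, so the finish is 19 days.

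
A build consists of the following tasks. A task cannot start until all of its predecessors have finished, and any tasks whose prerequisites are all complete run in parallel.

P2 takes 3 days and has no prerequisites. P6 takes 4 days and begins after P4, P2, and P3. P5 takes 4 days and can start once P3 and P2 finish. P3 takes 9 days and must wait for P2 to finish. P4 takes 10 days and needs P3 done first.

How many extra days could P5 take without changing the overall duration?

The longest chain is P2→P3→P4→P6 = 3+9+10+4 = 26; overall finish 26 days.
Longest path through P5: 16 days (earliest finish 16, latest finish 26).
Float = 26 − 16 = 10.

10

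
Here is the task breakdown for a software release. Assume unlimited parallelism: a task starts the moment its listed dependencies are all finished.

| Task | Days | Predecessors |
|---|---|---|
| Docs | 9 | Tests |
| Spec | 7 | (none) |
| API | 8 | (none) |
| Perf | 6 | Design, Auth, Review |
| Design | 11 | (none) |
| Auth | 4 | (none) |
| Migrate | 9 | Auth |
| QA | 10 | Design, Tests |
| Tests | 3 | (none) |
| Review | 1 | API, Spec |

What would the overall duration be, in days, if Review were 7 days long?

The binding path is Design→QA = 11+10 = 21; finish at 21 days.
Review has 6 days of float (longest path through it is 15).
The critical path is still Design→QA; finish is now 21 days.

21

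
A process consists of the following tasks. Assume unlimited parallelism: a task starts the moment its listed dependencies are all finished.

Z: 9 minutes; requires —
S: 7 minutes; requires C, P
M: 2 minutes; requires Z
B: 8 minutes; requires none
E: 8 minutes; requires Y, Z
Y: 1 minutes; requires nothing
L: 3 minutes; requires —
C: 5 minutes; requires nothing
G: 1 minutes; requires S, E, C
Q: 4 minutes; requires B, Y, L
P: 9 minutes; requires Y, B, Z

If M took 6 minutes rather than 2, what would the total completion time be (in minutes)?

Baseline: Z→P→S→G = 9+9+7+1 = 26 → 26 minutes.
M is off the critical path — its longest chain is 11 minutes, giving 15 of slack.
No other chain overtakes it, so the finish is 26 minutes.

26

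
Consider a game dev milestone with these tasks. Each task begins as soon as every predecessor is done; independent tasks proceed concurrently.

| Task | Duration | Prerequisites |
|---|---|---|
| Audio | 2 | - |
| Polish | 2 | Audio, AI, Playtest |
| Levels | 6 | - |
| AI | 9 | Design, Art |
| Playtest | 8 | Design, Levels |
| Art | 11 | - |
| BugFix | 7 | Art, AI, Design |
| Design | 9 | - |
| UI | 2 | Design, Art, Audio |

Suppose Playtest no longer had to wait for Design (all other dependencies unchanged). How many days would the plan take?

27

Before: longest chain Art→AI→BugFix = 11+9+7 = 27, finish 27.
Without Design→Playtest, Playtest's earliest start moves from 9 to 6.
New critical path: Art→AI→BugFix = 11+9+7 = 27 ⇒ 27 days.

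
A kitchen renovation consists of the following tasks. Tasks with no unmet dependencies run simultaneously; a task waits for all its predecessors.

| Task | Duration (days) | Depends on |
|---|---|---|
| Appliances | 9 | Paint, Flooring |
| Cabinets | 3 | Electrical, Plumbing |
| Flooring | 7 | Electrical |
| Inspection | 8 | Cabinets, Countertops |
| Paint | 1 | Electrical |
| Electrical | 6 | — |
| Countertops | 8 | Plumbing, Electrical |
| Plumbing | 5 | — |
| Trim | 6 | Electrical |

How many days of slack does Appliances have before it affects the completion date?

Electrical→Flooring→Appliances = 6+7+9 = 22 sets the makespan at 22 days.
The longest chain containing Appliances totals 22 days.
Float = 22 − 22 = 0.

0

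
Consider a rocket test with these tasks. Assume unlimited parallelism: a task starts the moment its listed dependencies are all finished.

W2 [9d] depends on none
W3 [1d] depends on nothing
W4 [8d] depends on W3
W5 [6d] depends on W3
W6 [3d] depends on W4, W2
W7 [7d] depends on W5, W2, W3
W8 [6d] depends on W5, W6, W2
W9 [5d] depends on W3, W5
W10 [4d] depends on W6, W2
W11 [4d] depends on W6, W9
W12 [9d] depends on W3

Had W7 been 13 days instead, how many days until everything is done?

22

Baseline: W2→W6→W8 = 9+3+6 = 18 → 18 days.
W7 is off the critical path — its longest chain is 16 days, giving 2 of slack.
The binding chain switches to W2→W7 = 9+13 = 22; finish 22 days.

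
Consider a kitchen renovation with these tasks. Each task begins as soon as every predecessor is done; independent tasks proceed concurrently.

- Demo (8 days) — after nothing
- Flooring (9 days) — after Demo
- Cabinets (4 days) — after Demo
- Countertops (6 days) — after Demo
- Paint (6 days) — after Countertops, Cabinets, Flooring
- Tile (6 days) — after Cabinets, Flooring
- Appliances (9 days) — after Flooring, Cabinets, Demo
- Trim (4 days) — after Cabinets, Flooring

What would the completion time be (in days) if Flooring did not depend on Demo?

Before: longest chain Demo→Flooring→Appliances = 8+9+9 = 26, finish 26.
Without Demo→Flooring, Flooring's earliest start moves from 8 to 0.
After: Demo→Cabinets→Appliances = 8+4+9 = 21 → 21 days.

21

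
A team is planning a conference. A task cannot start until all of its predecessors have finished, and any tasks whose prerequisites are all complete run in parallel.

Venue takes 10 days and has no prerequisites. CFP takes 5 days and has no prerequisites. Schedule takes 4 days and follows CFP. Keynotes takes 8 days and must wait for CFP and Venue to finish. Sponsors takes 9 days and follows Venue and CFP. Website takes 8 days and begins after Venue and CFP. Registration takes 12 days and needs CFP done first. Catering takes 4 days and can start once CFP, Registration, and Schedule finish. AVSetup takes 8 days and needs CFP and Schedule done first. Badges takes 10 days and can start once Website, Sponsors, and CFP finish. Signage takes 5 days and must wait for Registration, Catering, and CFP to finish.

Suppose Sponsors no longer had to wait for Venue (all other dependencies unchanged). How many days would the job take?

With the dependency in place, Venue→Sponsors→Badges = 10+9+10 = 29 sets the finish at 29 days.
Without Venue→Sponsors, Sponsors's earliest start moves from 10 to 5.
New critical path: Venue→Website→Badges = 10+8+10 = 28 ⇒ 28 days.

28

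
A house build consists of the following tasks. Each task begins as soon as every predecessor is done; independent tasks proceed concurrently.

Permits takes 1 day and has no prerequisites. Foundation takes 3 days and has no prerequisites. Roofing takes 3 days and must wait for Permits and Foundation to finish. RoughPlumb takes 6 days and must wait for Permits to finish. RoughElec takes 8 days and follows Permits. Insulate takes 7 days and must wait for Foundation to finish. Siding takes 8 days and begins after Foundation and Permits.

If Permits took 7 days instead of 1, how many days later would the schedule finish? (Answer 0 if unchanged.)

4

As given, the longest chain is Foundation→Siding = 3+8 = 11, so the finish is 11 days.
Permits is off the critical path — its longest chain is 9 days, giving 2 of slack.
The binding chain switches to Permits→RoughElec = 7+8 = 15; finish 15 days.
Change in finish: 15 − 11 = +4 days.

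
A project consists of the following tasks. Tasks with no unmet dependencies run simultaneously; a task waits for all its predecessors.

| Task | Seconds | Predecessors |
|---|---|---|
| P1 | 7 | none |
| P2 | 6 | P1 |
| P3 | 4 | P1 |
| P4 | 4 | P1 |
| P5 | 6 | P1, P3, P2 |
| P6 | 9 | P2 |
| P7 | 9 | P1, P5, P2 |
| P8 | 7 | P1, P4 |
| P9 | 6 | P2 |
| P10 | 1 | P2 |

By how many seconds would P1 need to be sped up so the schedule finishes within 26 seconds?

Current finish: 28 seconds; target: 26.
P1 is on every critical path, so each second cut from P1 cuts the finish by one (this holds down to a finish of 22).
Need 28 − 26 = 2 seconds off P1 → P1 becomes 5 seconds, finish becomes 26.

2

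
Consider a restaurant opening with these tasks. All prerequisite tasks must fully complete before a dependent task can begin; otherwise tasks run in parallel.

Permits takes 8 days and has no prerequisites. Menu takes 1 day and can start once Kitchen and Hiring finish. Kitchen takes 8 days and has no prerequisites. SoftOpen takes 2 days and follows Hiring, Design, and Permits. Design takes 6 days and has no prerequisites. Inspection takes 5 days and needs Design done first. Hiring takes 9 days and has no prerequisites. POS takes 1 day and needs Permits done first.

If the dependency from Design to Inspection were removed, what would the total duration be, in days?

11

Original critical path: Design→Inspection = 6+5 = 11 ⇒ 11 days.
Without Design→Inspection, Inspection's earliest start moves from 6 to 0.
After: Hiring→SoftOpen = 9+2 = 11 → 11 days.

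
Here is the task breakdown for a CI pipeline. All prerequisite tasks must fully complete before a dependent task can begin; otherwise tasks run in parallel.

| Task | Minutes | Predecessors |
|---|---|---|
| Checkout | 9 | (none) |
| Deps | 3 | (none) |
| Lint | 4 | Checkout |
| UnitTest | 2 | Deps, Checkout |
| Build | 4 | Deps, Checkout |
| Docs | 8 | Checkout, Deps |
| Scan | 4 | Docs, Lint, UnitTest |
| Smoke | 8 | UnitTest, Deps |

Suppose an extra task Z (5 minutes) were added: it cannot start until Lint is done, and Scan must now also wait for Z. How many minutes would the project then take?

Originally the project takes 21 minutes.
With Z inserted, Scan now waits for max(Docs, Lint, UnitTest, Z).
New critical path: Checkout→Lint→Z→Scan = 9+4+5+4 = 22 ⇒ 22 minutes.

22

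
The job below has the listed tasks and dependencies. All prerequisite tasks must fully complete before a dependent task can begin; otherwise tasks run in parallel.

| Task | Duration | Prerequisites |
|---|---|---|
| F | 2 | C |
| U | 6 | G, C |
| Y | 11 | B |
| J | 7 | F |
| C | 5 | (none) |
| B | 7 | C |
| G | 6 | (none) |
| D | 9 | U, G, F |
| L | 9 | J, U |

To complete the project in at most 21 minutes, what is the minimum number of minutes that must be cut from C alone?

Current finish: 23 minutes; target: 21.
C is on every critical path, so each minute cut from C cuts the finish by one (this holds down to a finish of 21).
Need 23 − 21 = 2 minutes off C → C becomes 3 minutes, finish becomes 21.

2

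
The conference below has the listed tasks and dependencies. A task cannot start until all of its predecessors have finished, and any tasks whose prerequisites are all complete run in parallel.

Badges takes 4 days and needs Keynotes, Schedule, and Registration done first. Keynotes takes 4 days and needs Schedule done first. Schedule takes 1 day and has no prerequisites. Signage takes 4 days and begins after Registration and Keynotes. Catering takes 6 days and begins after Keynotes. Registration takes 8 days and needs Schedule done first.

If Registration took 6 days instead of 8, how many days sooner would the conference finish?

The binding path is Schedule→Registration→Badges = 1+8+4 = 13; finish at 13 days.
Registration is on the critical path; changing it to 6 makes that path 11 days.
Now Schedule→Keynotes→Catering = 1+4+6 = 11 is longest, so the finish becomes 11 days.
Change in finish: 11 − 13 = -2 days.

2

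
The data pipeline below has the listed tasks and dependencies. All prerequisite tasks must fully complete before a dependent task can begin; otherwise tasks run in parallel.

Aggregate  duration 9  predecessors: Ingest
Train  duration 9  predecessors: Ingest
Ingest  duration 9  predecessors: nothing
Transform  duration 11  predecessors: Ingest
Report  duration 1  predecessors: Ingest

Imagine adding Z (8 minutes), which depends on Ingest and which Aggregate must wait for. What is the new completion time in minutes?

Originally the schedule takes 20 minutes.
With Z inserted, Aggregate now waits for max(Ingest, Z).
New critical path: Ingest→Z→Aggregate = 9+8+9 = 26 ⇒ 26 minutes.

26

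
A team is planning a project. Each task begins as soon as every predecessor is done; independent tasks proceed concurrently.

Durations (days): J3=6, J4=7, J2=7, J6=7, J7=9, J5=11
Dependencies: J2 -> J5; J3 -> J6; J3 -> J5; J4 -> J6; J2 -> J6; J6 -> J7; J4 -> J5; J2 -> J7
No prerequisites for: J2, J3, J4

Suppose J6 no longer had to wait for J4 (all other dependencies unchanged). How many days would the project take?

With the dependency in place, J2→J6→J7 = 7+7+9 = 23 sets the finish at 23 days.
Dropping J4→J6 doesn't change J6's earliest start (7); another predecessor still binds.
The longest chain is now J2→J6→J7 = 7+7+9 = 23, so the project takes 23 days.

23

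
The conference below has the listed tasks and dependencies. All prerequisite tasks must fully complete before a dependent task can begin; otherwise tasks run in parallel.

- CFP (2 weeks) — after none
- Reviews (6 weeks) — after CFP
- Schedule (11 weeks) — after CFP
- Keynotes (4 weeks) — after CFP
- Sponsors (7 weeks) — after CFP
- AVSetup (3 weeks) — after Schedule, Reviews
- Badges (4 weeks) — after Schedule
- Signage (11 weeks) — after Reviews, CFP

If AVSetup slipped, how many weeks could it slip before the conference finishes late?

3

CFP→Reviews→Signage = 2+6+11 = 19 sets the makespan at 19 weeks.
Longest path through AVSetup: 16 weeks (earliest finish 16, latest finish 19).
Float = 19 − 16 = 3.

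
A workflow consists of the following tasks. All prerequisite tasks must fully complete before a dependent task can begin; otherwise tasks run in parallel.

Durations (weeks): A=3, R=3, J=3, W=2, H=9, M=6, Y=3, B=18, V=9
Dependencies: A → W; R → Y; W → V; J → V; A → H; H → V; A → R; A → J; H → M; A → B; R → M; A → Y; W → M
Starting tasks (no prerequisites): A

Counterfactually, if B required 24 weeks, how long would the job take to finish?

Actual critical path: A→B = 3+18 = 21 ⇒ 21 weeks.
B is on the critical path; changing it to 24 makes that path 27 weeks.
The critical path is still A→B; finish is now 27 weeks.

27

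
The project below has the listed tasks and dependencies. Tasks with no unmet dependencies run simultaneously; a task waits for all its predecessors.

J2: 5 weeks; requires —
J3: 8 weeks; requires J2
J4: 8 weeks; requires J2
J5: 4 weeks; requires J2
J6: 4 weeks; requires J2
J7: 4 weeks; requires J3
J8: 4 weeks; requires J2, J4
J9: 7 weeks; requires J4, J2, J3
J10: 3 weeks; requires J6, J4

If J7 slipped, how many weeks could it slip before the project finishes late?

J2→J3→J9 = 5+8+7 = 20 sets the makespan at 20 weeks.
J7 finishes as early as 17 and must finish by 20.
So J7 can slip 20 − 17 = 3 weeks.

3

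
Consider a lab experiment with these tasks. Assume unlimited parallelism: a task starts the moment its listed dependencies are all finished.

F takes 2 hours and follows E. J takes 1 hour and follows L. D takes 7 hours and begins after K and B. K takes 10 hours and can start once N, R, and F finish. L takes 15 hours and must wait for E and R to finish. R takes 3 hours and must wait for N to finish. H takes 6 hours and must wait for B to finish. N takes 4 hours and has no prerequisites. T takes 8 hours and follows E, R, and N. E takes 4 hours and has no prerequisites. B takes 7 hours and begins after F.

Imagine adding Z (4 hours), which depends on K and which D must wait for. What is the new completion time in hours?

Originally the schedule takes 24 hours.
With Z inserted, D now waits for max(K, B, Z).
New critical path: N→R→K→Z→D = 4+3+10+4+7 = 28 ⇒ 28 hours.

28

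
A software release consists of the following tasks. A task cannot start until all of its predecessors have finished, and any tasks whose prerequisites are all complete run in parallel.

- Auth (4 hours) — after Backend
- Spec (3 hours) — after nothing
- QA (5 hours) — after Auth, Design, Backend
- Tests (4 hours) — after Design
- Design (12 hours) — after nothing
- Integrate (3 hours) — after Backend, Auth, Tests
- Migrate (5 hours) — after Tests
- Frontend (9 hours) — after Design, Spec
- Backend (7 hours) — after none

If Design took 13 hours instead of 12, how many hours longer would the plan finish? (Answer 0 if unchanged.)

As given, the longest chain is Design→Frontend = 12+9 = 21, so the finish is 21 hours.
Design lies on that path, so at 13 hours the path becomes 22 hours.
No other chain overtakes it, so the finish is 22 hours.
Change in finish: 22 − 21 = +1 hours.

1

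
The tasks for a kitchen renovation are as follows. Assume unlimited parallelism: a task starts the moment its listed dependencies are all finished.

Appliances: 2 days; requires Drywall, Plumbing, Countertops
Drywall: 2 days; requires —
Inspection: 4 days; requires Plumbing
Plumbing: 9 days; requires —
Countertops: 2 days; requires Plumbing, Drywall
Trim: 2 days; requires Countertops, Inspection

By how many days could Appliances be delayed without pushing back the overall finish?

2

Plumbing→Inspection→Trim = 9+4+2 = 15 sets the makespan at 15 days.
Appliances finishes as early as 13 and must finish by 15.
Float = 15 − 13 = 2.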